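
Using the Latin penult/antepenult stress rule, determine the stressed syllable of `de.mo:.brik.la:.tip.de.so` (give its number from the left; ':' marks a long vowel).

5

Classical Latin: stress the penult if heavy (long vowel or closed), else the antepenult.
Weights: 5 tip H, 6 de L, 7 so L.
The penult (syllable 6, de) is light, so stress falls on the antepenult (syllable 5, tip).
Stress on syllable 5: de.mo:.brik.la:.ˈtip.de.so.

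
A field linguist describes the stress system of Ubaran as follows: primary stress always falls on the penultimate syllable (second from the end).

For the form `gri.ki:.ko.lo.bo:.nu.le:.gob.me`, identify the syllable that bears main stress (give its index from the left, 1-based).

8

The word has 9 syllables; the penultimate syllable (second from the end) is syllable 8 (gob).
Primary stress: syllable 8 → gri.ki:.ko.lo.bo:.nu.le:.ˈgob.me.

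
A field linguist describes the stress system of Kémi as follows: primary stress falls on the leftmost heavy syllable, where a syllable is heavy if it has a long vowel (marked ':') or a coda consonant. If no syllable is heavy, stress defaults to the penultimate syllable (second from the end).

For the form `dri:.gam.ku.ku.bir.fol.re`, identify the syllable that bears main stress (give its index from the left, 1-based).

1

Weights: 1 dri: H, 2 gam H, 3 ku L, 4 ku L, 5 bir H, 6 fol H, 7 re L.
Heavy syllables in the domain: 1, 2, 5, 6. The leftmost is syllable 1 (dri:).
Primary stress: syllable 1 → ˈdri:.gam.ku.ku.bir.fol.re.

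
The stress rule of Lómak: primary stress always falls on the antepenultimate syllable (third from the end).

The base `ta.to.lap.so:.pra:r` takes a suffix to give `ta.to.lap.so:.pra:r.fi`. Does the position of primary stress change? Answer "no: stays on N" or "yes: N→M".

Base `ta.to.lap.so:.pra:r` (5 syllables):
  The word has 5 syllables; the antepenultimate syllable (third from the end) is syllable 3 (lap).
  → primary stress on syllable 3.
Suffixed `ta.to.lap.so:.pra:r.fi` (6 syllables):
  The word has 6 syllables; the antepenultimate syllable (third from the end) is syllable 4 (so:).
  → primary stress on syllable 4.

yes: 3→4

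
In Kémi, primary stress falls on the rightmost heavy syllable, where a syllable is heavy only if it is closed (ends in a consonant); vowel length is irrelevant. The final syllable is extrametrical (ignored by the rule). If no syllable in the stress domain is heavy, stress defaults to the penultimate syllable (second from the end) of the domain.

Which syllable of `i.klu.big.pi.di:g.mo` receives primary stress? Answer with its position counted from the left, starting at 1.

The final syllable (6, mo) is extrametrical; the stress domain is syllables 1–5.
Weights: 1 i L, 2 klu L, 3 big H, 4 pi L, 5 di:g H.
Heavy syllables in the domain: 3, 5. The rightmost is syllable 5 (di:g).
Primary stress: syllable 5 → i.klu.big.pi.ˈdi:g.mo.

5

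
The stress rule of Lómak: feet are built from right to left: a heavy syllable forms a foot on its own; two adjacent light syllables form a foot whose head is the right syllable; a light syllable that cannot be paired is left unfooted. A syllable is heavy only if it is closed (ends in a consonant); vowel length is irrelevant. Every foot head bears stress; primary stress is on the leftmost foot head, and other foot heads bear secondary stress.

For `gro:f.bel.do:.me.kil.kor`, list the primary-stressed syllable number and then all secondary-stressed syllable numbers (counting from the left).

Weights: 1 gro:f H, 2 bel H, 3 do: L, 4 me L, 5 kil H, 6 kor H.
Parse right to left (heavy = foot alone; LL = one foot; stranded L unfooted): (ˈgro:f) (ˈbel) (do:.ˈme) (ˈkil) (ˈkor).
Foot heads: 1, 2, 4, 5, 6.
Primary stress on the leftmost head = syllable 1.
Secondary stress on 2, 4, 5, 6: ˈgro:f.ˌbel.do:.ˌme.ˌkil.ˌkor.

primary 1, secondary 2, 4, 5, 6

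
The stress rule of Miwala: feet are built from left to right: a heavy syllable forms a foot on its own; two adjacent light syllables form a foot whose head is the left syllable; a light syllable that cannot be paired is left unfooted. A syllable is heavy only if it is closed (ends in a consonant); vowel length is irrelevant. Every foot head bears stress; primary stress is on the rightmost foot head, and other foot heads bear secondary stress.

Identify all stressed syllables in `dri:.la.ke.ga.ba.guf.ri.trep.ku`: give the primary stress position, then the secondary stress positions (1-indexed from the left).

Weights: 1 dri: L, 2 la L, 3 ke L, 4 ga L, 5 ba L, 6 guf H, 7 ri L, 8 trep H, 9 ku L.
Parse left to right (heavy = foot alone; LL = one foot; stranded L unfooted): (ˈdri:.la) (ˈke.ga) ba (ˈguf) ri (ˈtrep) ku.
Foot heads: 1, 3, 6, 8.
Primary stress on the rightmost head = syllable 8.
Secondary stress on 1, 3, 6: ˌdri:.la.ˌke.ga.ba.ˌguf.ri.ˈtrep.ku.

primary 8, secondary 1, 3, 6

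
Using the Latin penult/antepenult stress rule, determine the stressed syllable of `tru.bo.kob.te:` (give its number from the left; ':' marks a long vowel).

3

Classical Latin: stress the penult if heavy (long vowel or closed), else the antepenult.
Weights: 2 bo L, 3 kob H, 4 te: H.
The penult (syllable 3, kob) is heavy, so it takes stress.
Stress on syllable 3: tru.bo.ˈkob.te:.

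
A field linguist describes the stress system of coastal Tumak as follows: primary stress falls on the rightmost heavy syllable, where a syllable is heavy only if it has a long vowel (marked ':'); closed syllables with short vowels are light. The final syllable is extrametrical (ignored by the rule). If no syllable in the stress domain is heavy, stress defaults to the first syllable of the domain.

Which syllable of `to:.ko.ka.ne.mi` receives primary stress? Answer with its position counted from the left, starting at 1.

1

The final syllable (5, mi) is extrametrical; the stress domain is syllables 1–4.
Weights: 1 to: H, 2 ko L, 3 ka L, 4 ne L.
Heavy syllables in the domain: 1. The rightmost is syllable 1 (to:).
Primary stress: syllable 1 → ˈto:.ko.ka.ne.mi.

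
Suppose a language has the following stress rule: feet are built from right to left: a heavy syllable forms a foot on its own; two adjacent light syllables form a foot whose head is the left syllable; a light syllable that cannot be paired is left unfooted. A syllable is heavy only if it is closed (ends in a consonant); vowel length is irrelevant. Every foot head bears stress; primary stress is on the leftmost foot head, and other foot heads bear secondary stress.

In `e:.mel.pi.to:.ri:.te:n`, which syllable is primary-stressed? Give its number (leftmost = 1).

Weights: 1 e: L, 2 mel H, 3 pi L, 4 to: L, 5 ri: L, 6 te:n H.
Parse right to left (heavy = foot alone; LL = one foot; stranded L unfooted): e: (ˈmel) pi (ˈto:.ri:) (ˈte:n).
Foot heads: 2, 4, 6.
Primary stress on the leftmost head = syllable 2.
Primary stress: syllable 2 → e:.ˈmel.pi.to:.ri:.te:n.

2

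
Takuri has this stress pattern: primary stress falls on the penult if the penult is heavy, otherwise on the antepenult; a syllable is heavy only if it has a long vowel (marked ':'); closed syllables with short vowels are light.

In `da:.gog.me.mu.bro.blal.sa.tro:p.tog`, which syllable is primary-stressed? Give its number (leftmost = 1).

Weights: 7 sa L, 8 tro:p H, 9 tog L.
The penult (syllable 8, tro:p) is heavy, so it takes stress.
Primary stress: syllable 8 → da:.gog.me.mu.bro.blal.sa.ˈtro:p.tog.

8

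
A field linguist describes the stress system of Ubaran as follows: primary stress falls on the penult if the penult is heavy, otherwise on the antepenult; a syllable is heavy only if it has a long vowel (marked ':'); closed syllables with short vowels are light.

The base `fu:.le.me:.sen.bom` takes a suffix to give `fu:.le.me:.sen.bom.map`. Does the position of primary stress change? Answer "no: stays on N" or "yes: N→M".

Base `fu:.le.me:.sen.bom` (5 syllables):
  Weights: 3 me: H, 4 sen L, 5 bom L.
  The penult (syllable 4, sen) is light, so stress falls on the antepenult (syllable 3, me:).
  → primary stress on syllable 3.
Suffixed `fu:.le.me:.sen.bom.map` (6 syllables):
  Weights: 4 sen L, 5 bom L, 6 map L.
  The penult (syllable 5, bom) is light, so stress falls on the antepenult (syllable 4, sen).
  → primary stress on syllable 4.

yes: 3→4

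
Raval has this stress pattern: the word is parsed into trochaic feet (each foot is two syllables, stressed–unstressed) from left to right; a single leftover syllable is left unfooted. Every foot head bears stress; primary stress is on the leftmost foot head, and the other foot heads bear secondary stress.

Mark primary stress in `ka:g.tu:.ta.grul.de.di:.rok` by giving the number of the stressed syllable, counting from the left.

1

Parse left to right into trochaic (ˈσσ) feet: (ˈka:g.tu:) (ˈta.grul) (ˈde.di:) rok. Syllable 7 is left unfooted.
Foot heads (stressed positions): 1, 3, 5.
End Rule Leftmost: primary stress on the leftmost head = syllable 1.
Primary stress: syllable 1 → ˈka:g.tu:.ta.grul.de.di:.rok.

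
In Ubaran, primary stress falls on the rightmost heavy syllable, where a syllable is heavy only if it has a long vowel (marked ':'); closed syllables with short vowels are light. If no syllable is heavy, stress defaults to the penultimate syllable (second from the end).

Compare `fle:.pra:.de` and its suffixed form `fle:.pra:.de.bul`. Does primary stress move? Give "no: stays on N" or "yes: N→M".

no: stays on 2

Base `fle:.pra:.de` (3 syllables):
  Weights: 1 fle: H, 2 pra: H, 3 de L.
  Heavy syllables in the domain: 1, 2. The rightmost is syllable 2 (pra:).
  → primary stress on syllable 2.
Suffixed `fle:.pra:.de.bul` (4 syllables):
  Weights: 1 fle: H, 2 pra: H, 3 de L, 4 bul L.
  Heavy syllables in the domain: 1, 2. The rightmost is syllable 2 (pra:).
  → primary stress on syllable 2.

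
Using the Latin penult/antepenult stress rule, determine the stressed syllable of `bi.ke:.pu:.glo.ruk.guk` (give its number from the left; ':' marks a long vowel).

5

Classical Latin: stress the penult if heavy (long vowel or closed), else the antepenult.
Weights: 4 glo L, 5 ruk H, 6 guk H.
The penult (syllable 5, ruk) is heavy, so it takes stress.
Stress on syllable 5: bi.ke:.pu:.glo.ˈruk.guk.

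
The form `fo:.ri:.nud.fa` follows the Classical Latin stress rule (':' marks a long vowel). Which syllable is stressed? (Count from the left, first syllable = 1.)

3

Classical Latin: stress the penult if heavy (long vowel or closed), else the antepenult.
Weights: 2 ri: H, 3 nud H, 4 fa L.
The penult (syllable 3, nud) is heavy, so it takes stress.
Stress on syllable 3: fo:.ri:.ˈnud.fa.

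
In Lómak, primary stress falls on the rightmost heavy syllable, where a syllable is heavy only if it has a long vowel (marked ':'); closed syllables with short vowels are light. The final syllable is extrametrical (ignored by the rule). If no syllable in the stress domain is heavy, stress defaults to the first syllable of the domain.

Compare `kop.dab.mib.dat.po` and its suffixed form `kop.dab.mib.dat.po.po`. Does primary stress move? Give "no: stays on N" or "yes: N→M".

Base `kop.dab.mib.dat.po` (5 syllables):
  The final syllable (5, po) is extrametrical; the stress domain is syllables 1–4.
  Weights: 1 kop L, 2 dab L, 3 mib L, 4 dat L.
  No heavy syllable in the domain; default to the first syllable of the domain = syllable 1.
  → primary stress on syllable 1.
Suffixed `kop.dab.mib.dat.po.po` (6 syllables):
  The final syllable (6, po) is extrametrical; the stress domain is syllables 1–5.
  Weights: 1 kop L, 2 dab L, 3 mib L, 4 dat L, 5 po L.
  No heavy syllable in the domain; default to the first syllable of the domain = syllable 1.
  → primary stress on syllable 1.

no: stays on 1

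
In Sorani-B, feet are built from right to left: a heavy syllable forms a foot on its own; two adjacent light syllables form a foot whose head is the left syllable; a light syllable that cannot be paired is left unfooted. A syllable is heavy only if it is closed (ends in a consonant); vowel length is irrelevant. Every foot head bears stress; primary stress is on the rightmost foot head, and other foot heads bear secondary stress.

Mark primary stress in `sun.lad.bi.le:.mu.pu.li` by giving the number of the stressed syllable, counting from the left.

Weights: 1 sun H, 2 lad H, 3 bi L, 4 le: L, 5 mu L, 6 pu L, 7 li L.
Parse right to left (heavy = foot alone; LL = one foot; stranded L unfooted): (ˈsun) (ˈlad) bi (ˈle:.mu) (ˈpu.li).
Foot heads: 1, 2, 4, 6.
Primary stress on the rightmost head = syllable 6.
Primary stress: syllable 6 → sun.lad.bi.le:.mu.ˈpu.li.

6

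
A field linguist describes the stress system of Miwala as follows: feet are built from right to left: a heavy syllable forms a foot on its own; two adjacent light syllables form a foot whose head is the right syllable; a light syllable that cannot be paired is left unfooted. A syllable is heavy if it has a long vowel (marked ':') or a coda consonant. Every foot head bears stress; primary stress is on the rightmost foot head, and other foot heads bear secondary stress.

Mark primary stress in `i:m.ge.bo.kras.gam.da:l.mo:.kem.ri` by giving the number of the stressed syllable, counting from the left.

8

Weights: 1 i:m H, 2 ge L, 3 bo L, 4 kras H, 5 gam H, 6 da:l H, 7 mo: H, 8 kem H, 9 ri L.
Parse right to left (heavy = foot alone; LL = one foot; stranded L unfooted): (ˈi:m) (ge.ˈbo) (ˈkras) (ˈgam) (ˈda:l) (ˈmo:) (ˈkem) ri.
Foot heads: 1, 3, 4, 5, 6, 7, 8.
Primary stress on the rightmost head = syllable 8.
Primary stress: syllable 8 → i:m.ge.bo.kras.gam.da:l.mo:.ˈkem.ri.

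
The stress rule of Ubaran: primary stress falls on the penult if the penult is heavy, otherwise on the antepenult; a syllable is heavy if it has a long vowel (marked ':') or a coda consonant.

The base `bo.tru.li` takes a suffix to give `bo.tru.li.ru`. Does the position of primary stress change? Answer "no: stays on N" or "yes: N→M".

yes: 1→2

Base `bo.tru.li` (3 syllables):
  Weights: 1 bo L, 2 tru L, 3 li L.
  The penult (syllable 2, tru) is light, so stress falls on the antepenult (syllable 1, bo).
  → primary stress on syllable 1.
Suffixed `bo.tru.li.ru` (4 syllables):
  Weights: 2 tru L, 3 li L, 4 ru L.
  The penult (syllable 3, li) is light, so stress falls on the antepenult (syllable 2, tru).
  → primary stress on syllable 2.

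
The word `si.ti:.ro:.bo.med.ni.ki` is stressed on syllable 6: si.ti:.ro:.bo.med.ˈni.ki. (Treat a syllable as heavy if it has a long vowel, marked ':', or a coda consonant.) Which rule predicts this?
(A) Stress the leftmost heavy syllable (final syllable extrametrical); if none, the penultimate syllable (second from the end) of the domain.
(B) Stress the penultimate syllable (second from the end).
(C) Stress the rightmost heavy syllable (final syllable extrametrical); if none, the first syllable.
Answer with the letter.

Rule A → syllable 2 (observed: 6).
Rule B → syllable 6 ✓.
Rule C → syllable 5 (observed: 6).

B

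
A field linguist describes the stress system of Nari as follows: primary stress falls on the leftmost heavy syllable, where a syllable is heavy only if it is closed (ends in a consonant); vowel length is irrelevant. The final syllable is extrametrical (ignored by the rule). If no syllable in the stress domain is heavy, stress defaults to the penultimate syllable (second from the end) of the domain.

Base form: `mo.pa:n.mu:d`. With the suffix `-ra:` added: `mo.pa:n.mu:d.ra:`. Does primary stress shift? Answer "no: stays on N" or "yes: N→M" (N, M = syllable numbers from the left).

no: stays on 2

Base `mo.pa:n.mu:d` (3 syllables):
  The final syllable (3, mu:d) is extrametrical; the stress domain is syllables 1–2.
  Weights: 1 mo L, 2 pa:n H.
  Heavy syllables in the domain: 2. The leftmost is syllable 2 (pa:n).
  → primary stress on syllable 2.
Suffixed `mo.pa:n.mu:d.ra:` (4 syllables):
  The final syllable (4, ra:) is extrametrical; the stress domain is syllables 1–3.
  Weights: 1 mo L, 2 pa:n H, 3 mu:d H.
  Heavy syllables in the domain: 2, 3. The leftmost is syllable 2 (pa:n).
  → primary stress on syllable 2.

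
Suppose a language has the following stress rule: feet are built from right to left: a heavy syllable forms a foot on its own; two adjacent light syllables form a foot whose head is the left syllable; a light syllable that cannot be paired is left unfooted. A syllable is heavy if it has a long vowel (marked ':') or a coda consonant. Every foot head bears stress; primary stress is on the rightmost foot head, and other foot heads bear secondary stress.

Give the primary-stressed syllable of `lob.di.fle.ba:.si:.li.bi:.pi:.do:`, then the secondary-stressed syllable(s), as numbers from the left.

primary 9, secondary 1, 2, 4, 5, 7, 8

Weights: 1 lob H, 2 di L, 3 fle L, 4 ba: H, 5 si: H, 6 li L, 7 bi: H, 8 pi: H, 9 do: H.
Parse right to left (heavy = foot alone; LL = one foot; stranded L unfooted): (ˈlob) (ˈdi.fle) (ˈba:) (ˈsi:) li (ˈbi:) (ˈpi:) (ˈdo:).
Foot heads: 1, 2, 4, 5, 7, 8, 9.
Primary stress on the rightmost head = syllable 9.
Secondary stress on 1, 2, 4, 5, 7, 8: ˌlob.ˌdi.fle.ˌba:.ˌsi:.li.ˌbi:.ˌpi:.ˈdo:.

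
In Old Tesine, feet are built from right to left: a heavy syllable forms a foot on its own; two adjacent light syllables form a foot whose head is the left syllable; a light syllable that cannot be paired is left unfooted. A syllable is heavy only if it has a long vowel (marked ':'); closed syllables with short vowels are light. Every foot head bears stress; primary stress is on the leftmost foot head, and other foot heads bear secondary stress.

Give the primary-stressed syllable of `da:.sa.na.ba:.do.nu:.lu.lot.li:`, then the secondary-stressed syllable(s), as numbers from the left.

primary 1, secondary 2, 4, 6, 7, 9

Weights: 1 da: H, 2 sa L, 3 na L, 4 ba: H, 5 do L, 6 nu: H, 7 lu L, 8 lot L, 9 li: H.
Parse right to left (heavy = foot alone; LL = one foot; stranded L unfooted): (ˈda:) (ˈsa.na) (ˈba:) do (ˈnu:) (ˈlu.lot) (ˈli:).
Foot heads: 1, 2, 4, 6, 7, 9.
Primary stress on the leftmost head = syllable 1.
Secondary stress on 2, 4, 6, 7, 9: ˈda:.ˌsa.na.ˌba:.do.ˌnu:.ˌlu.lot.ˌli:.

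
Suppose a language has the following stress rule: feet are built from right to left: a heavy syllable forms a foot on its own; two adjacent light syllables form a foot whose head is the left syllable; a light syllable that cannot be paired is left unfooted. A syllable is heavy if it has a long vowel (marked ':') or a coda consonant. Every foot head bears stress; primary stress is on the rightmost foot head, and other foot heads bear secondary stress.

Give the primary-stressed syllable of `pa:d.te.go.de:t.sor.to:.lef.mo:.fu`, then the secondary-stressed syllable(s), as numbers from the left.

Weights: 1 pa:d H, 2 te L, 3 go L, 4 de:t H, 5 sor H, 6 to: H, 7 lef H, 8 mo: H, 9 fu L.
Parse right to left (heavy = foot alone; LL = one foot; stranded L unfooted): (ˈpa:d) (ˈte.go) (ˈde:t) (ˈsor) (ˈto:) (ˈlef) (ˈmo:) fu.
Foot heads: 1, 2, 4, 5, 6, 7, 8.
Primary stress on the rightmost head = syllable 8.
Secondary stress on 1, 2, 4, 5, 6, 7: ˌpa:d.ˌte.go.ˌde:t.ˌsor.ˌto:.ˌlef.ˈmo:.fu.

primary 8, secondary 1, 2, 4, 5, 6, 7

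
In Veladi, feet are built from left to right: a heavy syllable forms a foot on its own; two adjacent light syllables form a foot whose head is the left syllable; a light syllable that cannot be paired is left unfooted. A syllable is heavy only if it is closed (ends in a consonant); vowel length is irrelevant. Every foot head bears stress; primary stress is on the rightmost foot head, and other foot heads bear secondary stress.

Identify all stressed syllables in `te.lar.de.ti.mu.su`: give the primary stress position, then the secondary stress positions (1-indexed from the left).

Weights: 1 te L, 2 lar H, 3 de L, 4 ti L, 5 mu L, 6 su L.
Parse left to right (heavy = foot alone; LL = one foot; stranded L unfooted): te (ˈlar) (ˈde.ti) (ˈmu.su).
Foot heads: 2, 3, 5.
Primary stress on the rightmost head = syllable 5.
Secondary stress on 2, 3: te.ˌlar.ˌde.ti.ˈmu.su.

primary 5, secondary 2, 3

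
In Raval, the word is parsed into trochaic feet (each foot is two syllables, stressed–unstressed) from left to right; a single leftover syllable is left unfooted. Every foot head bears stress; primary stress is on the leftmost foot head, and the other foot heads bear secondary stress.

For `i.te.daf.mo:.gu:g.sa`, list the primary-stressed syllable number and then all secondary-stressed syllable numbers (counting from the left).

Parse left to right into trochaic (ˈσσ) feet: (ˈi.te) (ˈdaf.mo:) (ˈgu:g.sa).
Foot heads (stressed positions): 1, 3, 5.
End Rule Leftmost: primary stress on the leftmost head = syllable 1.
Secondary stress on 3, 5: ˈi.te.ˌdaf.mo:.ˌgu:g.sa.

primary 1, secondary 3, 5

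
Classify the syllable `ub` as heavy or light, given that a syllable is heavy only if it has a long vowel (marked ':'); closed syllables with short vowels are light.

`ub`: short vowel, closed (coda /b/). Short vowel → light.

light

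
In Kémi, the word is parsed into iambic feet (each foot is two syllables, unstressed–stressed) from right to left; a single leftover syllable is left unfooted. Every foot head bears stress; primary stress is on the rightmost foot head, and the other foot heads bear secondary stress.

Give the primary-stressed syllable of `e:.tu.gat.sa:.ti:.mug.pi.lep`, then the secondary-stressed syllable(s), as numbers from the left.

Parse right to left into iambic (σˈσ) feet: (e:.ˈtu) (gat.ˈsa:) (ti:.ˈmug) (pi.ˈlep).
Foot heads (stressed positions): 2, 4, 6, 8.
End Rule Rightmost: primary stress on the rightmost head = syllable 8.
Secondary stress on 2, 4, 6: e:.ˌtu.gat.ˌsa:.ti:.ˌmug.pi.ˈlep.

primary 8, secondary 2, 4, 6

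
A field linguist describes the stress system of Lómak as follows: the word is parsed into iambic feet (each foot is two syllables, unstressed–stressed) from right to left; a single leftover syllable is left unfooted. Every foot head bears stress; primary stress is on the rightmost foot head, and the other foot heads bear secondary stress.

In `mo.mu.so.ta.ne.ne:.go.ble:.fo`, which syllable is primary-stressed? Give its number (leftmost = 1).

Parse right to left into iambic (σˈσ) feet: mo (mu.ˈso) (ta.ˈne) (ne:.ˈgo) (ble:.ˈfo). Syllable 1 is left unfooted.
Foot heads (stressed positions): 3, 5, 7, 9.
End Rule Rightmost: primary stress on the rightmost head = syllable 9.
Primary stress: syllable 9 → mo.mu.so.ta.ne.ne:.go.ble:.ˈfo.

9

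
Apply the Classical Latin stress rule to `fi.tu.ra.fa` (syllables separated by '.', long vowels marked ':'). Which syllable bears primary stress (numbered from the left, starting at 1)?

2

Classical Latin: stress the penult if heavy (long vowel or closed), else the antepenult.
Weights: 2 tu L, 3 ra L, 4 fa L.
The penult (syllable 3, ra) is light, so stress falls on the antepenult (syllable 2, tu).
Stress on syllable 2: fi.ˈtu.ra.fa.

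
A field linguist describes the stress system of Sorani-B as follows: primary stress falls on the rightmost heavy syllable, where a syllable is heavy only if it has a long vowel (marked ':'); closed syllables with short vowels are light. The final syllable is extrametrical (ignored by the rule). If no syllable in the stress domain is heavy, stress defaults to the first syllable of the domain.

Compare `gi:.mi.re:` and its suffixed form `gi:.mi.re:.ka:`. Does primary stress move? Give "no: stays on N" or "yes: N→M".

Base `gi:.mi.re:` (3 syllables):
  The final syllable (3, re:) is extrametrical; the stress domain is syllables 1–2.
  Weights: 1 gi: H, 2 mi L.
  Heavy syllables in the domain: 1. The rightmost is syllable 1 (gi:).
  → primary stress on syllable 1.
Suffixed `gi:.mi.re:.ka:` (4 syllables):
  The final syllable (4, ka:) is extrametrical; the stress domain is syllables 1–3.
  Weights: 1 gi: H, 2 mi L, 3 re: H.
  Heavy syllables in the domain: 1, 3. The rightmost is syllable 3 (re:).
  → primary stress on syllable 3.

yes: 1→3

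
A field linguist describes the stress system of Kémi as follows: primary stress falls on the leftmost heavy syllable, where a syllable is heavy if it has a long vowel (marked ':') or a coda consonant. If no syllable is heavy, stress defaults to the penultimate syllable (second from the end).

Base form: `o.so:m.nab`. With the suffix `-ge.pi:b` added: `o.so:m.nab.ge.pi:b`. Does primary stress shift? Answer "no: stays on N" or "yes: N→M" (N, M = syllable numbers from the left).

no: stays on 2

Base `o.so:m.nab` (3 syllables):
  Weights: 1 o L, 2 so:m H, 3 nab H.
  Heavy syllables in the domain: 2, 3. The leftmost is syllable 2 (so:m).
  → primary stress on syllable 2.
Suffixed `o.so:m.nab.ge.pi:b` (5 syllables):
  Weights: 1 o L, 2 so:m H, 3 nab H, 4 ge L, 5 pi:b H.
  Heavy syllables in the domain: 2, 3, 5. The leftmost is syllable 2 (so:m).
  → primary stress on syllable 2.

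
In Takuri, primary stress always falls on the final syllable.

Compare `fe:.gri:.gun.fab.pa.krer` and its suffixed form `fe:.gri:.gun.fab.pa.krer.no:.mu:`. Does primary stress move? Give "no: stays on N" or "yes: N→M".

yes: 6→8

Base `fe:.gri:.gun.fab.pa.krer` (6 syllables):
  The word has 6 syllables; the final syllable is syllable 6 (krer).
  → primary stress on syllable 6.
Suffixed `fe:.gri:.gun.fab.pa.krer.no:.mu:` (8 syllables):
  The word has 8 syllables; the final syllable is syllable 8 (mu:).
  → primary stress on syllable 8.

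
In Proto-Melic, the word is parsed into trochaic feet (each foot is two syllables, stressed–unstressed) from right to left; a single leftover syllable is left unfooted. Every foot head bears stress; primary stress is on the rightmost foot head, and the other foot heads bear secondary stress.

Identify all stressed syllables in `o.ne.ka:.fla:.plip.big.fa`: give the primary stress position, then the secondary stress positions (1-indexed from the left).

Parse right to left into trochaic (ˈσσ) feet: o (ˈne.ka:) (ˈfla:.plip) (ˈbig.fa). Syllable 1 is left unfooted.
Foot heads (stressed positions): 2, 4, 6.
End Rule Rightmost: primary stress on the rightmost head = syllable 6.
Secondary stress on 2, 4: o.ˌne.ka:.ˌfla:.plip.ˈbig.fa.

primary 6, secondary 2, 4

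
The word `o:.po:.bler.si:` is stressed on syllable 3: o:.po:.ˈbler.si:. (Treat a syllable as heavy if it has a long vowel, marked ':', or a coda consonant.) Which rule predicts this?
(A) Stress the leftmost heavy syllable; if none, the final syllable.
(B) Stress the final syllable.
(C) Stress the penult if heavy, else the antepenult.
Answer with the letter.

Rule A → syllable 1 (observed: 3).
Rule B → syllable 4 (observed: 3).
Rule C → syllable 3 ✓.

C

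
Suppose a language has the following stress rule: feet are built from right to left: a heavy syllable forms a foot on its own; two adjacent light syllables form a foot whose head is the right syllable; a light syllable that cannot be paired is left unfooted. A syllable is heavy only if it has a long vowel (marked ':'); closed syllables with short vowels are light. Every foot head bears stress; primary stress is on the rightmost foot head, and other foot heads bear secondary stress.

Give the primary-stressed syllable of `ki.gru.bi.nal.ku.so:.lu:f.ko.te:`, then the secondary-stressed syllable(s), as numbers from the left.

primary 9, secondary 3, 5, 6, 7

Weights: 1 ki L, 2 gru L, 3 bi L, 4 nal L, 5 ku L, 6 so: H, 7 lu:f H, 8 ko L, 9 te: H.
Parse right to left (heavy = foot alone; LL = one foot; stranded L unfooted): ki (gru.ˈbi) (nal.ˈku) (ˈso:) (ˈlu:f) ko (ˈte:).
Foot heads: 3, 5, 6, 7, 9.
Primary stress on the rightmost head = syllable 9.
Secondary stress on 3, 5, 6, 7: ki.gru.ˌbi.nal.ˌku.ˌso:.ˌlu:f.ko.ˈte:.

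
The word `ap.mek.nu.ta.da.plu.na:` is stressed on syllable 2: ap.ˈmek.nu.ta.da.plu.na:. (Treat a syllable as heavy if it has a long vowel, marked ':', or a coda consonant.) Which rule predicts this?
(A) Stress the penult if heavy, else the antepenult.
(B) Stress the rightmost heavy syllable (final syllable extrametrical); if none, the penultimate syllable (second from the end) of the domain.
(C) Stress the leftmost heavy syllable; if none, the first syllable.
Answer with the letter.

Rule A → syllable 5 (observed: 2).
Rule B → syllable 2 ✓.
Rule C → syllable 1 (observed: 2).

B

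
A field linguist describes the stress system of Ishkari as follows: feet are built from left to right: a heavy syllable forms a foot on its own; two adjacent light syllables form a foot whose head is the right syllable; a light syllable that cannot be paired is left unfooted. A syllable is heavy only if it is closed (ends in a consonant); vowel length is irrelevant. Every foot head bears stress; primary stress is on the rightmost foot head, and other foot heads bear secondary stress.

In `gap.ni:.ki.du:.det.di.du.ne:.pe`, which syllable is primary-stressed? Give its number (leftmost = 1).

Weights: 1 gap H, 2 ni: L, 3 ki L, 4 du: L, 5 det H, 6 di L, 7 du L, 8 ne: L, 9 pe L.
Parse left to right (heavy = foot alone; LL = one foot; stranded L unfooted): (ˈgap) (ni:.ˈki) du: (ˈdet) (di.ˈdu) (ne:.ˈpe).
Foot heads: 1, 3, 5, 7, 9.
Primary stress on the rightmost head = syllable 9.
Primary stress: syllable 9 → gap.ni:.ki.du:.det.di.du.ne:.ˈpe.

9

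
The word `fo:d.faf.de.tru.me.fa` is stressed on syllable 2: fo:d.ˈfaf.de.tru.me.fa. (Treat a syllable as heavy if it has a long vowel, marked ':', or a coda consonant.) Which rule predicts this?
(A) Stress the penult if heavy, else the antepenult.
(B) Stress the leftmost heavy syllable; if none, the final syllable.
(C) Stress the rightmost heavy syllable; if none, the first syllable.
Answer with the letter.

Rule A → syllable 4 (observed: 2).
Rule B → syllable 1 (observed: 2).
Rule C → syllable 2 ✓.

C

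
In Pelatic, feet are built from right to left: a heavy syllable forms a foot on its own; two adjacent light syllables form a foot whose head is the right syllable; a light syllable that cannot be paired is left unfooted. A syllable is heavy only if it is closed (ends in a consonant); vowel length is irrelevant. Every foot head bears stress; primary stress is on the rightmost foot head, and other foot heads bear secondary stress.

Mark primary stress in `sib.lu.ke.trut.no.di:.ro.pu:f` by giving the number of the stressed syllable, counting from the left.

8

Weights: 1 sib H, 2 lu L, 3 ke L, 4 trut H, 5 no L, 6 di: L, 7 ro L, 8 pu:f H.
Parse right to left (heavy = foot alone; LL = one foot; stranded L unfooted): (ˈsib) (lu.ˈke) (ˈtrut) no (di:.ˈro) (ˈpu:f).
Foot heads: 1, 3, 4, 7, 8.
Primary stress on the rightmost head = syllable 8.
Primary stress: syllable 8 → sib.lu.ke.trut.no.di:.ro.ˈpu:f.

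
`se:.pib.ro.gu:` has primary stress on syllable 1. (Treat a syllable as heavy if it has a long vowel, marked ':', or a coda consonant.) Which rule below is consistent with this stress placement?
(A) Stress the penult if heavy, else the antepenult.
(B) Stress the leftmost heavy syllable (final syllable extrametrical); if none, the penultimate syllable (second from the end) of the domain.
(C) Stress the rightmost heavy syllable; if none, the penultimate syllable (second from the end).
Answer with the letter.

B

Rule A → syllable 2 (observed: 1).
Rule B → syllable 1 ✓.
Rule C → syllable 4 (observed: 1).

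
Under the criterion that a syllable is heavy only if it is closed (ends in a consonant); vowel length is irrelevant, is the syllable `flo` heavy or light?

`flo`: short vowel, open (no coda). Open (no coda) → light.

light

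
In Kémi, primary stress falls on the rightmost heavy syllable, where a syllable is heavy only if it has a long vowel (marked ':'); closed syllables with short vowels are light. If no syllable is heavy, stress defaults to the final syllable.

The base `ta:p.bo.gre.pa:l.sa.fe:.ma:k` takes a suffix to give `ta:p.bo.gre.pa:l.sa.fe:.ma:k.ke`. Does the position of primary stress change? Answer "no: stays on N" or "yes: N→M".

Base `ta:p.bo.gre.pa:l.sa.fe:.ma:k` (7 syllables):
  Weights: 1 ta:p H, 2 bo L, 3 gre L, 4 pa:l H, 5 sa L, 6 fe: H, 7 ma:k H.
  Heavy syllables in the domain: 1, 4, 6, 7. The rightmost is syllable 7 (ma:k).
  → primary stress on syllable 7.
Suffixed `ta:p.bo.gre.pa:l.sa.fe:.ma:k.ke` (8 syllables):
  Weights: 1 ta:p H, 2 bo L, 3 gre L, 4 pa:l H, 5 sa L, 6 fe: H, 7 ma:k H, 8 ke L.
  Heavy syllables in the domain: 1, 4, 6, 7. The rightmost is syllable 7 (ma:k).
  → primary stress on syllable 7.

no: stays on 7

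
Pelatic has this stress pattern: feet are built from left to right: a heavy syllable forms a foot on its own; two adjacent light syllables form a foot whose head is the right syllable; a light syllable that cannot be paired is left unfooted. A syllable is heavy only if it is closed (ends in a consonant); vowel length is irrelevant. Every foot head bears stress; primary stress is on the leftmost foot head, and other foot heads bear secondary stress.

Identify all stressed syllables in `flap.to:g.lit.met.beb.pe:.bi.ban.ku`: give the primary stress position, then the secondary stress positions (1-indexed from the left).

primary 1, secondary 2, 3, 4, 5, 7, 8

Weights: 1 flap H, 2 to:g H, 3 lit H, 4 met H, 5 beb H, 6 pe: L, 7 bi L, 8 ban H, 9 ku L.
Parse left to right (heavy = foot alone; LL = one foot; stranded L unfooted): (ˈflap) (ˈto:g) (ˈlit) (ˈmet) (ˈbeb) (pe:.ˈbi) (ˈban) ku.
Foot heads: 1, 2, 3, 4, 5, 7, 8.
Primary stress on the leftmost head = syllable 1.
Secondary stress on 2, 3, 4, 5, 7, 8: ˈflap.ˌto:g.ˌlit.ˌmet.ˌbeb.pe:.ˌbi.ˌban.ku.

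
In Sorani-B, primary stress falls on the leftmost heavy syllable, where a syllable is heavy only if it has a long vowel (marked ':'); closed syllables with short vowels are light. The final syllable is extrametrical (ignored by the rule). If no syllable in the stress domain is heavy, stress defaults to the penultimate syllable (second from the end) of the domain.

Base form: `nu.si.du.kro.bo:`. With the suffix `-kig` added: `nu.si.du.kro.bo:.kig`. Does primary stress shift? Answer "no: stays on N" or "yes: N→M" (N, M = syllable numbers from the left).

yes: 3→5

Base `nu.si.du.kro.bo:` (5 syllables):
  The final syllable (5, bo:) is extrametrical; the stress domain is syllables 1–4.
  Weights: 1 nu L, 2 si L, 3 du L, 4 kro L.
  No heavy syllable in the domain; default to the penultimate syllable (second from the end) of the domain = syllable 3.
  → primary stress on syllable 3.
Suffixed `nu.si.du.kro.bo:.kig` (6 syllables):
  The final syllable (6, kig) is extrametrical; the stress domain is syllables 1–5.
  Weights: 1 nu L, 2 si L, 3 du L, 4 kro L, 5 bo: H.
  Heavy syllables in the domain: 5. The leftmost is syllable 5 (bo:).
  → primary stress on syllable 5.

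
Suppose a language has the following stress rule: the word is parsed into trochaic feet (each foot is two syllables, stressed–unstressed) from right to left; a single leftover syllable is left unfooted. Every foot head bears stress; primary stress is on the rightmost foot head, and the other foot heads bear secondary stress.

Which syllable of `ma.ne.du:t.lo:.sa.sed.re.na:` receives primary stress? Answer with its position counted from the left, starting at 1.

7

Parse right to left into trochaic (ˈσσ) feet: (ˈma.ne) (ˈdu:t.lo:) (ˈsa.sed) (ˈre.na:).
Foot heads (stressed positions): 1, 3, 5, 7.
End Rule Rightmost: primary stress on the rightmost head = syllable 7.
Primary stress: syllable 7 → ma.ne.du:t.lo:.sa.sed.ˈre.na:.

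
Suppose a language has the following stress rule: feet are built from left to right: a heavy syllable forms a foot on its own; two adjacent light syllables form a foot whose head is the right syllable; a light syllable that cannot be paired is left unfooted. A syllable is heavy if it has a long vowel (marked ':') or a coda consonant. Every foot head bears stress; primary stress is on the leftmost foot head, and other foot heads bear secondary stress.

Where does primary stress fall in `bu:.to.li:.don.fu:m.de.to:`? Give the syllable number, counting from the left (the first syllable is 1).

1

Weights: 1 bu: H, 2 to L, 3 li: H, 4 don H, 5 fu:m H, 6 de L, 7 to: H.
Parse left to right (heavy = foot alone; LL = one foot; stranded L unfooted): (ˈbu:) to (ˈli:) (ˈdon) (ˈfu:m) de (ˈto:).
Foot heads: 1, 3, 4, 5, 7.
Primary stress on the leftmost head = syllable 1.
Primary stress: syllable 1 → ˈbu:.to.li:.don.fu:m.de.to:.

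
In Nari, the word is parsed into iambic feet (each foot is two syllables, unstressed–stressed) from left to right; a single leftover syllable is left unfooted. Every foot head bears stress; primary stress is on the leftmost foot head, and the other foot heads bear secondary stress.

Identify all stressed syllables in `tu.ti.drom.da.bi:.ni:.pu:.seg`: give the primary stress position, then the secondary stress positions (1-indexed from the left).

primary 2, secondary 4, 6, 8

Parse left to right into iambic (σˈσ) feet: (tu.ˈti) (drom.ˈda) (bi:.ˈni:) (pu:.ˈseg).
Foot heads (stressed positions): 2, 4, 6, 8.
End Rule Leftmost: primary stress on the leftmost head = syllable 2.
Secondary stress on 4, 6, 8: tu.ˈti.drom.ˌda.bi:.ˌni:.pu:.ˌseg.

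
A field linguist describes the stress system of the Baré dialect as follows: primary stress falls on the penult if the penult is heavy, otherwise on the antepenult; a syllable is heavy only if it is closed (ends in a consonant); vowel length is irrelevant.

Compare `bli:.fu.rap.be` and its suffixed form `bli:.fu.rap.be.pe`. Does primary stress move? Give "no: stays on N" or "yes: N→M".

Base `bli:.fu.rap.be` (4 syllables):
  Weights: 2 fu L, 3 rap H, 4 be L.
  The penult (syllable 3, rap) is heavy, so it takes stress.
  → primary stress on syllable 3.
Suffixed `bli:.fu.rap.be.pe` (5 syllables):
  Weights: 3 rap H, 4 be L, 5 pe L.
  The penult (syllable 4, be) is light, so stress falls on the antepenult (syllable 3, rap).
  → primary stress on syllable 3.

no: stays on 3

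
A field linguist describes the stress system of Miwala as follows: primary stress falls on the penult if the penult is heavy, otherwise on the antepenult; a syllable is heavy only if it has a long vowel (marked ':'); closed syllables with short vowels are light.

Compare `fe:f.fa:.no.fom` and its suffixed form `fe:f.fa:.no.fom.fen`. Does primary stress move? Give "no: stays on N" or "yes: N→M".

yes: 2→3

Base `fe:f.fa:.no.fom` (4 syllables):
  Weights: 2 fa: H, 3 no L, 4 fom L.
  The penult (syllable 3, no) is light, so stress falls on the antepenult (syllable 2, fa:).
  → primary stress on syllable 2.
Suffixed `fe:f.fa:.no.fom.fen` (5 syllables):
  Weights: 3 no L, 4 fom L, 5 fen L.
  The penult (syllable 4, fom) is light, so stress falls on the antepenult (syllable 3, no).
  → primary stress on syllable 3.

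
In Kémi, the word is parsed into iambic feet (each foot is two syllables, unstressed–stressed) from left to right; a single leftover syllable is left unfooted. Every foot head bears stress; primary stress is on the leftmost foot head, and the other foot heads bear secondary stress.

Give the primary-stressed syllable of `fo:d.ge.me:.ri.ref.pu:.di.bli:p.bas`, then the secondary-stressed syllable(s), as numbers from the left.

Parse left to right into iambic (σˈσ) feet: (fo:d.ˈge) (me:.ˈri) (ref.ˈpu:) (di.ˈbli:p) bas. Syllable 9 is left unfooted.
Foot heads (stressed positions): 2, 4, 6, 8.
End Rule Leftmost: primary stress on the leftmost head = syllable 2.
Secondary stress on 4, 6, 8: fo:d.ˈge.me:.ˌri.ref.ˌpu:.di.ˌbli:p.bas.

primary 2, secondary 4, 6, 8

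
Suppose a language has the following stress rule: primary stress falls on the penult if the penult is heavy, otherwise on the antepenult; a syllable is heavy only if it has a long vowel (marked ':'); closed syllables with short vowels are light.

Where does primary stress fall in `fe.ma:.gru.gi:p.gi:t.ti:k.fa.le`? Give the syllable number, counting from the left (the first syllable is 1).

Weights: 6 ti:k H, 7 fa L, 8 le L.
The penult (syllable 7, fa) is light, so stress falls on the antepenult (syllable 6, ti:k).
Primary stress: syllable 6 → fe.ma:.gru.gi:p.gi:t.ˈti:k.fa.le.

6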